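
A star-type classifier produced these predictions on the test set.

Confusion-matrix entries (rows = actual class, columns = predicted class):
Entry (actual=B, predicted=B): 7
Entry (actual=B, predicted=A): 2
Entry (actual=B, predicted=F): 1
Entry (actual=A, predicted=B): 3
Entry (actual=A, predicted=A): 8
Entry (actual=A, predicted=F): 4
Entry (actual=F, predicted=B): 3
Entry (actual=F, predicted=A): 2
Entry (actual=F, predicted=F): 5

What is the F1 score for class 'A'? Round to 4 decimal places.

0.5926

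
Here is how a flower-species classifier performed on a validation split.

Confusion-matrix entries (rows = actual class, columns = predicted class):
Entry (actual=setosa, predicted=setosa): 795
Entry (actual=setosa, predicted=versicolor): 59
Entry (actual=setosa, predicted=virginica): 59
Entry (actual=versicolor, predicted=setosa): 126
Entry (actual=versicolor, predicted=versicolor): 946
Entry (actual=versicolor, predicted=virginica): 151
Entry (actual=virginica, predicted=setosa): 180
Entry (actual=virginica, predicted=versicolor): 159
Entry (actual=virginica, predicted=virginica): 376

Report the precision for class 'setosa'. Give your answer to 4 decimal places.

precision = TP/(TP+FP).
setosa: TP=795, FP=126+180=306 → 795/1101 = 0.72207

0.7221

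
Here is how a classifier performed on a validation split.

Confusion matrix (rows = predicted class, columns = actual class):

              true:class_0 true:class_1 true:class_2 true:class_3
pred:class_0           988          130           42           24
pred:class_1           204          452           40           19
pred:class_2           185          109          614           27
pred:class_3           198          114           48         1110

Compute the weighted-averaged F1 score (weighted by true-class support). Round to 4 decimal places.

0.7294

Per-class F1 score (2·TP/(2·TP+FP+FN)):
  class_0: TP=988, FP=130+42+24=196, FN=204+185+198=587 → 1976/2759 = 0.71620
  class_1: TP=452, FP=204+40+19=263, FN=130+109+114=353 → 904/1520 = 0.59474
  class_2: TP=614, FP=185+109+27=321, FN=42+40+48=130 → 1228/1679 = 0.73139
  class_3: TP=1110, FP=198+114+48=360, FN=24+19+27=70 → 2220/2650 = 0.83774
Weighted-F1 score = Σ (supportᵢ/N)·F1 scoreᵢ with N=4304: (1575/4304)·0.71620 + (805/4304)·0.59474 + (744/4304)·0.73139 + (1180/4304)·0.83774 = 0.7294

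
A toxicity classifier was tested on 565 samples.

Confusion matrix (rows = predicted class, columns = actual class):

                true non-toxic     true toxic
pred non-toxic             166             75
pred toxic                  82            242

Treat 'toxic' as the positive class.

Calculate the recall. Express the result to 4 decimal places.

0.7634

Recall = TP/(TP+FN) = 242/(242+75) = 242/317 = 0.7634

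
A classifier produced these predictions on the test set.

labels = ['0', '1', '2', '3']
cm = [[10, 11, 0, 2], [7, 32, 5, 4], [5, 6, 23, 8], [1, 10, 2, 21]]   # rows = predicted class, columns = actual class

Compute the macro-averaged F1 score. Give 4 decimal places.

0.5701

Per-class F1 score (2·TP/(2·TP+FP+FN)):
  0: TP=10, FP=11+0+2=13, FN=7+5+1=13 → 20/46 = 0.43478
  1: TP=32, FP=7+5+4=16, FN=11+6+10=27 → 64/107 = 0.59813
  2: TP=23, FP=5+6+8=19, FN=0+5+2=7 → 46/72 = 0.63889
  3: TP=21, FP=1+10+2=13, FN=2+4+8=14 → 42/69 = 0.60870
Macro-F1 score = mean = (0.43478 + 0.59813 + 0.63889 + 0.60870) / 4 = 0.5701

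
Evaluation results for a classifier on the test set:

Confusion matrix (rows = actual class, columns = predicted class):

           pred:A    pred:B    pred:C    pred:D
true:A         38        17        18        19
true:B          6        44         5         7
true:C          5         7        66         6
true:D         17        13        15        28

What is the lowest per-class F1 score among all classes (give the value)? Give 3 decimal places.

0.421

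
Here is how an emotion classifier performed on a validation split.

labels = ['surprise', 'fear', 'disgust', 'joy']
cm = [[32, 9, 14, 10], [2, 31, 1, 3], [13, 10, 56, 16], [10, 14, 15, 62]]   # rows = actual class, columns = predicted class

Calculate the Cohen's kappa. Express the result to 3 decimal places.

0.467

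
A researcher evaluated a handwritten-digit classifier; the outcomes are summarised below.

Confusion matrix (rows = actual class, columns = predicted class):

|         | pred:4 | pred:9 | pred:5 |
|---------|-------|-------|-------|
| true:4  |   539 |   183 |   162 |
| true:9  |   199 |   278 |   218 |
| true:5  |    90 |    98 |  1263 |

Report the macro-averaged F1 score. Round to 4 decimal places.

0.6298

Per-class F1 score (2·TP/(2·TP+FP+FN)):
  4: TP=539, FP=199+90=289, FN=183+162=345 → 1078/1712 = 0.62967
  9: TP=278, FP=183+98=281, FN=199+218=417 → 556/1254 = 0.44338
  5: TP=1263, FP=162+218=380, FN=90+98=188 → 2526/3094 = 0.81642
Macro-F1 score = mean = (0.62967 + 0.44338 + 0.81642) / 3 = 0.6298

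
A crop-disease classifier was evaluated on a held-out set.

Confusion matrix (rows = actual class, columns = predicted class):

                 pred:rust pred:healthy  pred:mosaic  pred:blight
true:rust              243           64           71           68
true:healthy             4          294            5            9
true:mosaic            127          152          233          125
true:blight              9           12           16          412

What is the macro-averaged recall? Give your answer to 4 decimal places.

Per-class recall (TP/(TP+FN)):
  rust: TP=243, FN=64+71+68=203 → 243/446 = 0.54484
  healthy: TP=294, FN=4+5+9=18 → 294/312 = 0.94231
  mosaic: TP=233, FN=127+152+125=404 → 233/637 = 0.36578
  blight: TP=412, FN=9+12+16=37 → 412/449 = 0.91759
Macro-recall = mean = (0.54484 + 0.94231 + 0.36578 + 0.91759) / 4 = 0.6926

0.6926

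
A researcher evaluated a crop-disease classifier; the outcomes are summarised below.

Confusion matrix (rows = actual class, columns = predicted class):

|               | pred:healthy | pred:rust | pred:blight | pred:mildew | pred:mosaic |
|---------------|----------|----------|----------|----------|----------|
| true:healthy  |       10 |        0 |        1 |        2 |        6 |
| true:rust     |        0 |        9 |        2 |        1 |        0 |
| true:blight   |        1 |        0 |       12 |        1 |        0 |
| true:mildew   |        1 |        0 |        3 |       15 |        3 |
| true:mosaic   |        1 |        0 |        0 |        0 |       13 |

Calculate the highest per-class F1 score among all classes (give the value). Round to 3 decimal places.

Per-class F1 score (2·TP/(2·TP+FP+FN)):
  healthy: TP=10, FP=0+1+1+1=3, FN=0+1+2+6=9 → 20/32 = 0.6250
  rust: TP=9, FP=0+0+0+0=0, FN=0+2+1+0=3 → 18/21 = 0.8571
  blight: TP=12, FP=1+2+3+0=6, FN=1+0+1+0=2 → 24/32 = 0.7500
  mildew: TP=15, FP=2+1+1+0=4, FN=1+0+3+3=7 → 30/41 = 0.7317
  mosaic: TP=13, FP=6+0+0+3=9, FN=1+0+0+0=1 → 26/36 = 0.7222
Highest is class 'rust' with F1 score = 0.857.

0.857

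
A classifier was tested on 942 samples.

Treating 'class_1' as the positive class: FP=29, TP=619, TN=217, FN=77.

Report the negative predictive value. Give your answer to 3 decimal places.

NPV = TN/(TN+FN) = 217/(217+77) = 0.738

0.738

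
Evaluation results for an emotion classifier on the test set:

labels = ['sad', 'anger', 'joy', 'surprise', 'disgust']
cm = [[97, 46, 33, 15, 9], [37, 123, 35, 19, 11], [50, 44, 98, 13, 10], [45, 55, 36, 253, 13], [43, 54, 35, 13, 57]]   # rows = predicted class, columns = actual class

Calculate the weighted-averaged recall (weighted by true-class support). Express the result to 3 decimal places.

0.505

Per-class recall (TP/(TP+FN)):
  sad: TP=97, FN=37+50+45+43=175 → 97/272 = 0.3566
  anger: TP=123, FN=46+44+55+54=199 → 123/322 = 0.3820
  joy: TP=98, FN=33+35+36+35=139 → 98/237 = 0.4135
  surprise: TP=253, FN=15+19+13+13=60 → 253/313 = 0.8083
  disgust: TP=57, FN=9+11+10+13=43 → 57/100 = 0.5700
Weighted-recall = Σ (supportᵢ/N)·recallᵢ with N=1244: (272/1244)·0.3566 + (322/1244)·0.3820 + (237/1244)·0.4135 + (313/1244)·0.8083 + (100/1244)·0.5700 = 0.505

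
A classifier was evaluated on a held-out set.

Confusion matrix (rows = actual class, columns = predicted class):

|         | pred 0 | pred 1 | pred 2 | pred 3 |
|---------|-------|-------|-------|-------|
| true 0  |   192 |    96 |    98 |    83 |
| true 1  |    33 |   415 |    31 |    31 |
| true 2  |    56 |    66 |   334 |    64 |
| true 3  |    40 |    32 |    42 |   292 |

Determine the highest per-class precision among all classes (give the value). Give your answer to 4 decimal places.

0.6814

Per-class precision (TP/(TP+FP)):
  0: TP=192, FP=33+56+40=129 → 192/321 = 0.59813
  1: TP=415, FP=96+66+32=194 → 415/609 = 0.68144
  2: TP=334, FP=98+31+42=171 → 334/505 = 0.66139
  3: TP=292, FP=83+31+64=178 → 292/470 = 0.62128
Highest is class '1' with precision = 0.6814.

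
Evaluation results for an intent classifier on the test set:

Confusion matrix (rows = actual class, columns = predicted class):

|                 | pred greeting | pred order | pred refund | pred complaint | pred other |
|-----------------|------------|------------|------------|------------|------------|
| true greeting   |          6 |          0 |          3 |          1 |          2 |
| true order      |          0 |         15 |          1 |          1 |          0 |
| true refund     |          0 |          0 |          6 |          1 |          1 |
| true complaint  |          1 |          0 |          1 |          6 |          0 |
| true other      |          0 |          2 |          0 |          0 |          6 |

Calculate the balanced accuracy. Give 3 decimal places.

0.726

Balanced accuracy = mean of per-class recall.
  greeting: recall = 6/12 = 0.5000
  order: recall = 15/17 = 0.8824
  refund: recall = 6/8 = 0.7500
  complaint: recall = 6/8 = 0.7500
  other: recall = 6/8 = 0.7500
Mean = (0.5000 + 0.8824 + 0.7500 + 0.7500 + 0.7500) / 5 = 0.726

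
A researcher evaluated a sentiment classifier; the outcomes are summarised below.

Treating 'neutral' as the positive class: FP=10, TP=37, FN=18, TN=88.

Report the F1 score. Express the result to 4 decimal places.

0.7255

Precision = TP/(TP+FP) = 37/47 = 0.7872
Recall = TP/(TP+FN) = 37/55 = 0.6727
F1 = 2·TP/(2·TP+FP+FN) = 74/102 = 0.7255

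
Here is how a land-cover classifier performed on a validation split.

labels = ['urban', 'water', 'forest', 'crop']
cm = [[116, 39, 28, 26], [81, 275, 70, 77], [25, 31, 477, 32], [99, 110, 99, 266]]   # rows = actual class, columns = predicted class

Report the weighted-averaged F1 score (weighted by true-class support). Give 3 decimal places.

0.610

Per-class F1 score (2·TP/(2·TP+FP+FN)):
  urban: TP=116, FP=81+25+99=205, FN=39+28+26=93 → 232/530 = 0.4377
  water: TP=275, FP=39+31+110=180, FN=81+70+77=228 → 550/958 = 0.5741
  forest: TP=477, FP=28+70+99=197, FN=25+31+32=88 → 954/1239 = 0.7700
  crop: TP=266, FP=26+77+32=135, FN=99+110+99=308 → 532/975 = 0.5456
Weighted-F1 score = Σ (supportᵢ/N)·F1 scoreᵢ with N=1851: (209/1851)·0.4377 + (503/1851)·0.5741 + (565/1851)·0.7700 + (574/1851)·0.5456 = 0.610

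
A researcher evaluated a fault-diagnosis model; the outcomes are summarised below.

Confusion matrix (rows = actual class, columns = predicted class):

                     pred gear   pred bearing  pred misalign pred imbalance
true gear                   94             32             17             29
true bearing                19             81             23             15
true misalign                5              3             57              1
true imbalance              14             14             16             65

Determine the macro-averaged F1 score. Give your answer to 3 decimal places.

Per-class F1 score (2·TP/(2·TP+FP+FN)):
  gear: TP=94, FP=19+5+14=38, FN=32+17+29=78 → 188/304 = 0.6184
  bearing: TP=81, FP=32+3+14=49, FN=19+23+15=57 → 162/268 = 0.6045
  misalign: TP=57, FP=17+23+16=56, FN=5+3+1=9 → 114/179 = 0.6369
  imbalance: TP=65, FP=29+15+1=45, FN=14+14+16=44 → 130/219 = 0.5936
Macro-F1 score = mean = (0.6184 + 0.6045 + 0.6369 + 0.5936) / 4 = 0.613

0.613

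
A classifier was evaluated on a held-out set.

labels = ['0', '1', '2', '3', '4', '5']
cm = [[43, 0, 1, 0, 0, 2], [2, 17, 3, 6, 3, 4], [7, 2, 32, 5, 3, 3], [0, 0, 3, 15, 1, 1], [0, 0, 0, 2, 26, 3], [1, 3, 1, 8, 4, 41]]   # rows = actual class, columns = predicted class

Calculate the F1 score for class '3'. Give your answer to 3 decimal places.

F1 score = 2·TP/(2·TP+FP+FN).
3: TP=15, FP=0+6+5+2+8=21, FN=0+0+3+1+1=5 → 30/56 = 0.5357

0.536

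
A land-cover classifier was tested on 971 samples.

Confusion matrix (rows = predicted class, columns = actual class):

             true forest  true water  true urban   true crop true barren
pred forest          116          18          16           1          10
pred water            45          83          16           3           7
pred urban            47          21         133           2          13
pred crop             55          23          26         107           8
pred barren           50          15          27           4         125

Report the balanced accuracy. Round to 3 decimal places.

0.636

Balanced accuracy = mean of per-class recall.
  forest: recall = 116/313 = 0.3706
  water: recall = 83/160 = 0.5188
  urban: recall = 133/218 = 0.6101
  crop: recall = 107/117 = 0.9145
  barren: recall = 125/163 = 0.7669
Mean = (0.3706 + 0.5188 + 0.6101 + 0.9145 + 0.7669) / 5 = 0.636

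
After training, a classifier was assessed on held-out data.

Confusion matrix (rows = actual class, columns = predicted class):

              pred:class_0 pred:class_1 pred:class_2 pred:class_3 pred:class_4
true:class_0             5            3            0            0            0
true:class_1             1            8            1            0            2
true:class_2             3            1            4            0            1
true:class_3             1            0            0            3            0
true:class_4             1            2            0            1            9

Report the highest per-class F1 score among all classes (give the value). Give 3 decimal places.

Per-class F1 score (2·TP/(2·TP+FP+FN)):
  class_0: TP=5, FP=1+3+1+1=6, FN=3+0+0+0=3 → 10/19 = 0.5263
  class_1: TP=8, FP=3+1+0+2=6, FN=1+1+0+2=4 → 16/26 = 0.6154
  class_2: TP=4, FP=0+1+0+0=1, FN=3+1+0+1=5 → 8/14 = 0.5714
  class_3: TP=3, FP=0+0+0+1=1, FN=1+0+0+0=1 → 6/8 = 0.7500
  class_4: TP=9, FP=0+2+1+0=3, FN=1+2+0+1=4 → 18/25 = 0.7200
Highest is class 'class_3' with F1 score = 0.750.

0.750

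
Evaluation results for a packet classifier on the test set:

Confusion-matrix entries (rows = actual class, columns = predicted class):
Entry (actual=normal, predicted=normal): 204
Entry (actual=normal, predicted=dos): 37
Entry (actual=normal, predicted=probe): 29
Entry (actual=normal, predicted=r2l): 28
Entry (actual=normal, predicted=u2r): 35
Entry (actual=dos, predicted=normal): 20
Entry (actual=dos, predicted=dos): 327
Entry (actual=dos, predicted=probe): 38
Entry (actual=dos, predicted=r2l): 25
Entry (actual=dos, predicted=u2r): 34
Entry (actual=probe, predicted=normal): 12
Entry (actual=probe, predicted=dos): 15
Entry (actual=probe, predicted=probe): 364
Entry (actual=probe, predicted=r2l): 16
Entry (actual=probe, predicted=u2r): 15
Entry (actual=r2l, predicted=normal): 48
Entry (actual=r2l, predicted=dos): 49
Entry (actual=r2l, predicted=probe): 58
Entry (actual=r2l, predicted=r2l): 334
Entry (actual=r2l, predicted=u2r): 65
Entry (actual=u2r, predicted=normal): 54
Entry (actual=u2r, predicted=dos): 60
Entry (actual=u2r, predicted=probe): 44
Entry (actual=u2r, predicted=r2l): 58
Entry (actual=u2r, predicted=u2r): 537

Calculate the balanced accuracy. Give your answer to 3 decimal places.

Balanced accuracy = mean of per-class recall.
  normal: recall = 204/333 = 0.6126
  dos: recall = 327/444 = 0.7365
  probe: recall = 364/422 = 0.8626
  r2l: recall = 334/554 = 0.6029
  u2r: recall = 537/753 = 0.7131
Mean = (0.6126 + 0.7365 + 0.8626 + 0.6029 + 0.7131) / 5 = 0.706

0.706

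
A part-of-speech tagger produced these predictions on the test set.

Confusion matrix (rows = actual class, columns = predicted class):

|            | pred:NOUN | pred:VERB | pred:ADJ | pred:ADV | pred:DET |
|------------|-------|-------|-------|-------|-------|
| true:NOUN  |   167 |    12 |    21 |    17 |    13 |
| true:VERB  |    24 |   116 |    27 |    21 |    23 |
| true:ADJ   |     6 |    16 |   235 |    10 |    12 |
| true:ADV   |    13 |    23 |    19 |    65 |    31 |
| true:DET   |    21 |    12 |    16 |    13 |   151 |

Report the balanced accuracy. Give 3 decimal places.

0.652

Balanced accuracy = mean of per-class recall.
  NOUN: recall = 167/230 = 0.7261
  VERB: recall = 116/211 = 0.5498
  ADJ: recall = 235/279 = 0.8423
  ADV: recall = 65/151 = 0.4305
  DET: recall = 151/213 = 0.7089
Mean = (0.7261 + 0.5498 + 0.8423 + 0.4305 + 0.7089) / 5 = 0.652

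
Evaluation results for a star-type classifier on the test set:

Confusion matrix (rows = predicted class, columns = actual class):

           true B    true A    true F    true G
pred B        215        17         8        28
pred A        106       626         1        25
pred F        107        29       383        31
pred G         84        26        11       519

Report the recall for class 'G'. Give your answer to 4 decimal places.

0.8607

One-vs-rest for 'G': TP = diagonal; FP = other classes predicted 'G'; FN = 'G' predicted as other.
recall = TP/(TP+FN).
G: TP=519, FN=28+25+31=84 → 519/603 = 0.86070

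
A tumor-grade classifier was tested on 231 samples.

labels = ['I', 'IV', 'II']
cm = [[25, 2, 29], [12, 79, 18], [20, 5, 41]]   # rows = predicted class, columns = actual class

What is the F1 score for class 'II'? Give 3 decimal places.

0.532

One-vs-rest for 'II': TP = diagonal; FP = other classes predicted 'II'; FN = 'II' predicted as other.
F1 score = 2·TP/(2·TP+FP+FN).
II: TP=41, FP=20+5=25, FN=29+18=47 → 82/154 = 0.5325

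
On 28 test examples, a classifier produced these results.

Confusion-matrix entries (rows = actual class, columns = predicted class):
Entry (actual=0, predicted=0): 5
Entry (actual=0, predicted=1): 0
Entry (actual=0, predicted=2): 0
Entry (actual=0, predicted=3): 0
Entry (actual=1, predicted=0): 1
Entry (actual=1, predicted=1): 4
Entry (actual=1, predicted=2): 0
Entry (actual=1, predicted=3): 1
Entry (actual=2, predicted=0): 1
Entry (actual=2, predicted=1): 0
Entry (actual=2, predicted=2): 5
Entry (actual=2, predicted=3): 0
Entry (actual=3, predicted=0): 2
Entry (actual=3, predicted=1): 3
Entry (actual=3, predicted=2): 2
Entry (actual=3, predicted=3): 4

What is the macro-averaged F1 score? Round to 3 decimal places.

0.650

Per-class F1 score (2·TP/(2·TP+FP+FN)):
  0: TP=5, FP=1+1+2=4, FN=0+0+0=0 → 10/14 = 0.7143
  1: TP=4, FP=0+0+3=3, FN=1+0+1=2 → 8/13 = 0.6154
  2: TP=5, FP=0+0+2=2, FN=1+0+0=1 → 10/13 = 0.7692
  3: TP=4, FP=0+1+0=1, FN=2+3+2=7 → 8/16 = 0.5000
Macro-F1 score = mean = (0.7143 + 0.6154 + 0.7692 + 0.5000) / 4 = 0.650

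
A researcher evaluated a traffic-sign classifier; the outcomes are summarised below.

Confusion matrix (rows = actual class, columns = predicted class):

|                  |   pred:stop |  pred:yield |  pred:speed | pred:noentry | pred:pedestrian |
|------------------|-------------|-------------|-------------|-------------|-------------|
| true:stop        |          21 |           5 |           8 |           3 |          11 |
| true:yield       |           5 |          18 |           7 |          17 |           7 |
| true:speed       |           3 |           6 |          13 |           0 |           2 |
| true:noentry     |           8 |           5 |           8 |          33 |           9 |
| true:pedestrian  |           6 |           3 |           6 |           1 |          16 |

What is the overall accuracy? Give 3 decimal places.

0.457

Accuracy = trace / total = (21+18+13+33+16=101) / 221 = 101/221 = 0.457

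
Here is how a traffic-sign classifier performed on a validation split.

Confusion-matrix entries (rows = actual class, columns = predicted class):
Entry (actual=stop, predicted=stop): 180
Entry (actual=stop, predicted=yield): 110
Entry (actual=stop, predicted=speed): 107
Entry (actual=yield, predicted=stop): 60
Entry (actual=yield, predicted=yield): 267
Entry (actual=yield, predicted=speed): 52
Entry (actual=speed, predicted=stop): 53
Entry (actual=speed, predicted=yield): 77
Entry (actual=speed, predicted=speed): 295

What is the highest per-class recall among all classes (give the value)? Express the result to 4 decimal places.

0.7045

Per-class recall (TP/(TP+FN)):
  stop: TP=180, FN=110+107=217 → 180/397 = 0.45340
  yield: TP=267, FN=60+52=112 → 267/379 = 0.70449
  speed: TP=295, FN=53+77=130 → 295/425 = 0.69412
Highest is class 'yield' with recall = 0.7045.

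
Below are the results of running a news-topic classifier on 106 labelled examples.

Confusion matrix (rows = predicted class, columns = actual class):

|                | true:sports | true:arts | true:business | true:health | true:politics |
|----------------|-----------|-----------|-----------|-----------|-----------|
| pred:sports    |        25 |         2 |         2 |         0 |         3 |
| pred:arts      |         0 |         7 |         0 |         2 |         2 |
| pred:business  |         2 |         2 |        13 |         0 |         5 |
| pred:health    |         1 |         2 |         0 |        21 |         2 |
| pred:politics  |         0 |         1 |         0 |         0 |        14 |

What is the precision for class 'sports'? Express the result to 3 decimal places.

0.781

precision = TP/(TP+FP).
sports: TP=25, FP=2+2+0+3=7 → 25/32 = 0.7813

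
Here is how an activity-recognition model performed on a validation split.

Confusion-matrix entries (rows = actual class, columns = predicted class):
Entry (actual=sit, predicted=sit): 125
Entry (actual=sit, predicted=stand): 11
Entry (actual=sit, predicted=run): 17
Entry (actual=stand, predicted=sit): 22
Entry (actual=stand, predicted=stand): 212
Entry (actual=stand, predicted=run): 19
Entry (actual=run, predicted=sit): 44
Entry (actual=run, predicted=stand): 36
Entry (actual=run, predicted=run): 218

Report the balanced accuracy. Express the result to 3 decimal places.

0.795

Balanced accuracy = mean of per-class recall.
  sit: recall = 125/153 = 0.8170
  stand: recall = 212/253 = 0.8379
  run: recall = 218/298 = 0.7315
Mean = (0.8170 + 0.8379 + 0.7315) / 3 = 0.795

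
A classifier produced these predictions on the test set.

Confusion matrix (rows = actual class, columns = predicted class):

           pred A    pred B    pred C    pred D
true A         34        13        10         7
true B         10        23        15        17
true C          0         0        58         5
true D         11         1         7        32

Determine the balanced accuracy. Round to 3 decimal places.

0.608

Balanced accuracy = mean of per-class recall.
  A: recall = 34/64 = 0.5313
  B: recall = 23/65 = 0.3538
  C: recall = 58/63 = 0.9206
  D: recall = 32/51 = 0.6275
Mean = (0.5313 + 0.3538 + 0.9206 + 0.6275) / 4 = 0.608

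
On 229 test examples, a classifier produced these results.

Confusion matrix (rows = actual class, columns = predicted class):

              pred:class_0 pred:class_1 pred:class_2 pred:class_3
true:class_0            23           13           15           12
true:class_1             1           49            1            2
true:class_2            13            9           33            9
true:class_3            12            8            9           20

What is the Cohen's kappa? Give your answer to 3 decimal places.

Observed agreement pₒ = trace/N = 125/229 = 0.5459
Expected agreement pₑ = Σ (rowᵢ·colᵢ)/N² = (63·49 + 53·79 + 64·58 + 49·43)/229² = 0.2497
κ = (pₒ − pₑ)/(1 − pₑ) = (0.5459 − 0.2497)/(1 − 0.2497) = 0.395

0.395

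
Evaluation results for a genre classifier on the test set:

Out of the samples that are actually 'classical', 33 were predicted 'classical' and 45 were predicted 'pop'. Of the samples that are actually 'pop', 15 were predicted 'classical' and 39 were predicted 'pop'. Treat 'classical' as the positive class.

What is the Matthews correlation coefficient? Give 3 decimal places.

MCC = (TP·TN − FP·FN) / √((TP+FP)(TP+FN)(TN+FP)(TN+FN))
Numerator = 33·39 − 15·45 = 612
Denominator = √(48·78·54·84) = √16982784 = 4121.0174
MCC = 612 / 4121.0174 = 0.149

0.149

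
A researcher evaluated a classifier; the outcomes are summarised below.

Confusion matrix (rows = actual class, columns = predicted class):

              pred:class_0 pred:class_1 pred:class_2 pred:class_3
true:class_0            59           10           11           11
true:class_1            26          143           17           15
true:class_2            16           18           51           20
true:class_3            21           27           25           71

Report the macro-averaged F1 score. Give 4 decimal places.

0.5757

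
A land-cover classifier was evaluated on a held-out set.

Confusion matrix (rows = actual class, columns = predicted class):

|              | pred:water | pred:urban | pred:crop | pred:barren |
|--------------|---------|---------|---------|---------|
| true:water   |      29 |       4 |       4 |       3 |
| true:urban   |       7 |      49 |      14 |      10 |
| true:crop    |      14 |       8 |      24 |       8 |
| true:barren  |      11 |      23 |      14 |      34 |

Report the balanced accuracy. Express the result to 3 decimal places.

0.549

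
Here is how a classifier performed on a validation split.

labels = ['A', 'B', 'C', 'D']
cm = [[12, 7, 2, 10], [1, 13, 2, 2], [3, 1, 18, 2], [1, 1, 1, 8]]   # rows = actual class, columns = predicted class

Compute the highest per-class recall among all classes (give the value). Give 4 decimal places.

Per-class recall (TP/(TP+FN)):
  A: TP=12, FN=7+2+10=19 → 12/31 = 0.38710
  B: TP=13, FN=1+2+2=5 → 13/18 = 0.72222
  C: TP=18, FN=3+1+2=6 → 18/24 = 0.75000
  D: TP=8, FN=1+1+1=3 → 8/11 = 0.72727
Highest is class 'C' with recall = 0.7500.

0.7500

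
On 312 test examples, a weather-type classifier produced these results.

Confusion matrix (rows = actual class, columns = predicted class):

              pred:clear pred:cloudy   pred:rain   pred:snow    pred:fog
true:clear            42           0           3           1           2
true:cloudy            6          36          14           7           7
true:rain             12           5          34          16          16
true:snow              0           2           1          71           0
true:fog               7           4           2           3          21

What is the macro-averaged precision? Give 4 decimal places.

0.6407

Per-class precision (TP/(TP+FP)):
  clear: TP=42, FP=6+12+0+7=25 → 42/67 = 0.62687
  cloudy: TP=36, FP=0+5+2+4=11 → 36/47 = 0.76596
  rain: TP=34, FP=3+14+1+2=20 → 34/54 = 0.62963
  snow: TP=71, FP=1+7+16+3=27 → 71/98 = 0.72449
  fog: TP=21, FP=2+7+16+0=25 → 21/46 = 0.45652
Macro-precision = mean = (0.62687 + 0.76596 + 0.62963 + 0.72449 + 0.45652) / 5 = 0.6407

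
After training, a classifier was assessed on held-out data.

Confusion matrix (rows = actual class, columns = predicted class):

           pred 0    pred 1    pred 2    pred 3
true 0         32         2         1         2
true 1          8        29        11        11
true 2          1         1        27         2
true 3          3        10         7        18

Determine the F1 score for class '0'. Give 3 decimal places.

F1 score = 2·TP/(2·TP+FP+FN).
0: TP=32, FP=8+1+3=12, FN=2+1+2=5 → 64/81 = 0.7901

0.790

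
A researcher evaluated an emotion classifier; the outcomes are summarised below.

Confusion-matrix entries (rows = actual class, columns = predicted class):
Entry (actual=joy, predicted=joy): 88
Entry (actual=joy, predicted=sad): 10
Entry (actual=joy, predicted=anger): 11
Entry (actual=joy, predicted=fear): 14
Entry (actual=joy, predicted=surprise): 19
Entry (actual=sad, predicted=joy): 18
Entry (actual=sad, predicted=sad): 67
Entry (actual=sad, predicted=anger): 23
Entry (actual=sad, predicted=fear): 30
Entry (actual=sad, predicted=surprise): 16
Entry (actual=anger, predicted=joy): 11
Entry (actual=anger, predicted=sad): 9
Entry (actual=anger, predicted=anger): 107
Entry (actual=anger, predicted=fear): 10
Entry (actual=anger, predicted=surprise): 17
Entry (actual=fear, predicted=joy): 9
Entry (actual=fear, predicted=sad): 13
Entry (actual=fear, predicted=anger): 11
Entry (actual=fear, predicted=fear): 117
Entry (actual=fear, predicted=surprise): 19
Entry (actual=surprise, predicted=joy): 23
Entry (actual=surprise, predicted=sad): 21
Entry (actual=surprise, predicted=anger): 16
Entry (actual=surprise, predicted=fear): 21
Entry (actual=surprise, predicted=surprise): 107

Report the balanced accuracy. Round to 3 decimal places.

0.602

Balanced accuracy = mean of per-class recall.
  joy: recall = 88/142 = 0.6197
  sad: recall = 67/154 = 0.4351
  anger: recall = 107/154 = 0.6948
  fear: recall = 117/169 = 0.6923
  surprise: recall = 107/188 = 0.5691
Mean = (0.6197 + 0.4351 + 0.6948 + 0.6923 + 0.5691) / 5 = 0.602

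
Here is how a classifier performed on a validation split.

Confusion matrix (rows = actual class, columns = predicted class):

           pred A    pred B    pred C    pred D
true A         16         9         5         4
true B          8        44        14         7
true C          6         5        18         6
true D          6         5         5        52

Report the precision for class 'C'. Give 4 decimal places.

Treat 'C' as positive and all other classes as negative.
precision = TP/(TP+FP).
C: TP=18, FP=5+14+5=24 → 18/42 = 0.42857

0.4286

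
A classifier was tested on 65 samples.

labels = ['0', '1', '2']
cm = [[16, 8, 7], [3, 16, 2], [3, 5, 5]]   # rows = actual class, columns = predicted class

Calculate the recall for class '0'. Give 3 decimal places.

recall = TP/(TP+FN).
0: TP=16, FN=8+7=15 → 16/31 = 0.5161

0.516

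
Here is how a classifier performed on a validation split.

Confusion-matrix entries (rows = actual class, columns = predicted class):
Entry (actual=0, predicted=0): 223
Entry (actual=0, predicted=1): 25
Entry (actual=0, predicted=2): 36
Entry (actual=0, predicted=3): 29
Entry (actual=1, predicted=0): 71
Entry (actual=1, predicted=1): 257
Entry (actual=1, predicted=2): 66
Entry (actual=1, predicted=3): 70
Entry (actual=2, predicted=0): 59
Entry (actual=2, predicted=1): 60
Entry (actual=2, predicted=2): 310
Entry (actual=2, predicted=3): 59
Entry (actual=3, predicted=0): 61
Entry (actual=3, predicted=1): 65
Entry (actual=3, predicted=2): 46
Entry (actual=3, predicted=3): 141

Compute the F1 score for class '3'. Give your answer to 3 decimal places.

0.461

One-vs-rest for '3': TP = diagonal; FP = other classes predicted '3'; FN = '3' predicted as other.
F1 score = 2·TP/(2·TP+FP+FN).
3: TP=141, FP=29+70+59=158, FN=61+65+46=172 → 282/612 = 0.4608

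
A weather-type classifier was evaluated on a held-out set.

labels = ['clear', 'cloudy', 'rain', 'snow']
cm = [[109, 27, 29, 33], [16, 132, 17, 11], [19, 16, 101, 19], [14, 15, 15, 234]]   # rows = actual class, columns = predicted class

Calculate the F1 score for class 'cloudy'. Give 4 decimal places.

F1 score = 2·TP/(2·TP+FP+FN).
cloudy: TP=132, FP=27+16+15=58, FN=16+17+11=44 → 264/366 = 0.72131

0.7213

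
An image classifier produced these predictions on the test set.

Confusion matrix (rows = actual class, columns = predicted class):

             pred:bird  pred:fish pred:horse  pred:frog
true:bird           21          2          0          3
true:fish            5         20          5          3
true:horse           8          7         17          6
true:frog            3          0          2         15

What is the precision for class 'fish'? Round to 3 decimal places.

0.690

Treat 'fish' as positive and all other classes as negative.
precision = TP/(TP+FP).
fish: TP=20, FP=2+7+0=9 → 20/29 = 0.6897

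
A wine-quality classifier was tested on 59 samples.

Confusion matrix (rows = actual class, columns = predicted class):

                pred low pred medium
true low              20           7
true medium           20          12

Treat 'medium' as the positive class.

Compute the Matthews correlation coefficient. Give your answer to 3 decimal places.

0.123

MCC = (TP·TN − FP·FN) / √((TP+FP)(TP+FN)(TN+FP)(TN+FN))
Numerator = 12·20 − 7·20 = 100
Denominator = √(19·32·27·40) = √656640 = 810.3333
MCC = 100 / 810.3333 = 0.123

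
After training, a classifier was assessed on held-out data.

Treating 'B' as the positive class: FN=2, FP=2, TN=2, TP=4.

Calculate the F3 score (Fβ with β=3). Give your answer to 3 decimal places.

Fβ = (1+β²)·TP / ((1+β²)·TP + β²·FN + FP), with β²=9
= 10·4 / (10·4 + 9·2 + 2) = 0.667

0.667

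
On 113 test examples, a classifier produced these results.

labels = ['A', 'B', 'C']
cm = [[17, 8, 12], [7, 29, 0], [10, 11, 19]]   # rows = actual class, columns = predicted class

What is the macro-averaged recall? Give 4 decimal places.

Per-class recall (TP/(TP+FN)):
  A: TP=17, FN=8+12=20 → 17/37 = 0.45946
  B: TP=29, FN=7+0=7 → 29/36 = 0.80556
  C: TP=19, FN=10+11=21 → 19/40 = 0.47500
Macro-recall = mean = (0.45946 + 0.80556 + 0.47500) / 3 = 0.5800

0.5800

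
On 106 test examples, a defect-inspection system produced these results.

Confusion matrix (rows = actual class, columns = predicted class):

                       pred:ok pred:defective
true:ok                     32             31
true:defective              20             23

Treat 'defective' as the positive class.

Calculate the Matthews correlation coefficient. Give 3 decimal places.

0.042

MCC = (TP·TN − FP·FN) / √((TP+FP)(TP+FN)(TN+FP)(TN+FN))
Numerator = 23·32 − 31·20 = 116
Denominator = √(54·43·63·52) = √7606872 = 2758.0558
MCC = 116 / 2758.0558 = 0.042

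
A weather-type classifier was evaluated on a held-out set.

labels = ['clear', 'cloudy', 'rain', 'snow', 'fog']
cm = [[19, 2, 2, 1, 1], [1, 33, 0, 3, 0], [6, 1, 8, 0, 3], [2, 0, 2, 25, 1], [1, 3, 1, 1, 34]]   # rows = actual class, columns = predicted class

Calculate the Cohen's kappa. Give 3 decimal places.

0.736

Observed agreement pₒ = trace/N = 119/150 = 0.7933
Expected agreement pₑ = Σ (rowᵢ·colᵢ)/N² = (25·29 + 37·39 + 18·13 + 30·30 + 40·39)/150² = 0.2161
κ = (pₒ − pₑ)/(1 − pₑ) = (0.7933 − 0.2161)/(1 − 0.2161) = 0.736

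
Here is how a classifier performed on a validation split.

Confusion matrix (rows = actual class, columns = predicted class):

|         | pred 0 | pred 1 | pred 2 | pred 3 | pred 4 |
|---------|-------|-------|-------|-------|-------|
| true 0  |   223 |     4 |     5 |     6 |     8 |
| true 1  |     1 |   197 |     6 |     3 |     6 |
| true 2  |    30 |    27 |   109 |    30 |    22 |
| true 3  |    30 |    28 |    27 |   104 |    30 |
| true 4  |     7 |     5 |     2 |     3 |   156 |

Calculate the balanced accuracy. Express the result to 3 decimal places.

0.742

Balanced accuracy = mean of per-class recall.
  0: recall = 223/246 = 0.9065
  1: recall = 197/213 = 0.9249
  2: recall = 109/218 = 0.5000
  3: recall = 104/219 = 0.4749
  4: recall = 156/173 = 0.9017
Mean = (0.9065 + 0.9249 + 0.5000 + 0.4749 + 0.9017) / 5 = 0.742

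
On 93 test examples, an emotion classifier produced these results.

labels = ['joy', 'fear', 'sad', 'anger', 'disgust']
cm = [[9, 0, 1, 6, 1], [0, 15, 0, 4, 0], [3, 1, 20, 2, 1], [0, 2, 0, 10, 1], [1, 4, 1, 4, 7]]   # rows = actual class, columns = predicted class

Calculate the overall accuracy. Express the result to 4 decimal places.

0.6559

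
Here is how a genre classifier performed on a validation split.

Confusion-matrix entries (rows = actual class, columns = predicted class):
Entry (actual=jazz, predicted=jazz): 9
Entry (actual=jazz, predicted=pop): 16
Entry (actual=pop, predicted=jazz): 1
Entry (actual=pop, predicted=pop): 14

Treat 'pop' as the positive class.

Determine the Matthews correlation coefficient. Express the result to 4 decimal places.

MCC = (TP·TN − FP·FN) / √((TP+FP)(TP+FN)(TN+FP)(TN+FN))
Numerator = 14·9 − 16·1 = 110
Denominator = √(30·15·25·10) = √112500 = 335.4102
MCC = 110 / 335.4102 = 0.3280

0.3280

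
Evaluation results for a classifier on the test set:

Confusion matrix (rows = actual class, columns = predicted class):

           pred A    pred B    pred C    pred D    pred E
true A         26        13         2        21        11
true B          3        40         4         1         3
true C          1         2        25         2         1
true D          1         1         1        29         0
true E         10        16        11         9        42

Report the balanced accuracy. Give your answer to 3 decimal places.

Balanced accuracy = mean of per-class recall.
  A: recall = 26/73 = 0.3562
  B: recall = 40/51 = 0.7843
  C: recall = 25/31 = 0.8065
  D: recall = 29/32 = 0.9063
  E: recall = 42/88 = 0.4773
Mean = (0.3562 + 0.7843 + 0.8065 + 0.9063 + 0.4773) / 5 = 0.666

0.666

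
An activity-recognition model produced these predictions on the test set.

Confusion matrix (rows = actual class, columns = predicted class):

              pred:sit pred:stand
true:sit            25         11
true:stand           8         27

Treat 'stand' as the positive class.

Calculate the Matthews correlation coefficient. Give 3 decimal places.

MCC = (TP·TN − FP·FN) / √((TP+FP)(TP+FN)(TN+FP)(TN+FN))
Numerator = 27·25 − 11·8 = 587
Denominator = √(38·35·36·33) = √1580040 = 1256.9964
MCC = 587 / 1256.9964 = 0.467

0.467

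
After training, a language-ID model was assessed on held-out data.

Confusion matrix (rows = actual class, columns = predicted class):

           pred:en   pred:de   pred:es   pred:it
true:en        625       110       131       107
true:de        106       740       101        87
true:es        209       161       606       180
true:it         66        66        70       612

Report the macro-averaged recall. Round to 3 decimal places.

0.659

Per-class recall (TP/(TP+FN)):
  en: TP=625, FN=110+131+107=348 → 625/973 = 0.6423
  de: TP=740, FN=106+101+87=294 → 740/1034 = 0.7157
  es: TP=606, FN=209+161+180=550 → 606/1156 = 0.5242
  it: TP=612, FN=66+66+70=202 → 612/814 = 0.7518
Macro-recall = mean = (0.6423 + 0.7157 + 0.5242 + 0.7518) / 4 = 0.659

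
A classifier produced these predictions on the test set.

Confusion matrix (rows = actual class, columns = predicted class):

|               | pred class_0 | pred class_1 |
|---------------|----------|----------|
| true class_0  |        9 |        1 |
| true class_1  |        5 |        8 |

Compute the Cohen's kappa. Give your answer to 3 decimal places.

0.493

Observed agreement pₒ = trace/N = 17/23 = 0.7391
Expected agreement pₑ = Σ (rowᵢ·colᵢ)/N² = (10·14 + 13·9)/23² = 0.4858
κ = (pₒ − pₑ)/(1 − pₑ) = (0.7391 − 0.4858)/(1 − 0.4858) = 0.493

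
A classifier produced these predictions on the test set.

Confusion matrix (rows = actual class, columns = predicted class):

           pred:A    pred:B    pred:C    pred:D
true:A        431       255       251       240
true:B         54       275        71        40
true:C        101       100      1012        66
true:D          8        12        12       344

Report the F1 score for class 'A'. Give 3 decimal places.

0.487

F1 score = 2·TP/(2·TP+FP+FN).
A: TP=431, FP=54+101+8=163, FN=255+251+240=746 → 862/1771 = 0.4867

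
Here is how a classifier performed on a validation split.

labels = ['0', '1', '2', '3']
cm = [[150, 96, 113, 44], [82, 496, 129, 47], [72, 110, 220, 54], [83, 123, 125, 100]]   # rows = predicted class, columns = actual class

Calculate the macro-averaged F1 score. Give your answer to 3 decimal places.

Per-class F1 score (2·TP/(2·TP+FP+FN)):
  0: TP=150, FP=96+113+44=253, FN=82+72+83=237 → 300/790 = 0.3797
  1: TP=496, FP=82+129+47=258, FN=96+110+123=329 → 992/1579 = 0.6282
  2: TP=220, FP=72+110+54=236, FN=113+129+125=367 → 440/1043 = 0.4219
  3: TP=100, FP=83+123+125=331, FN=44+47+54=145 → 200/676 = 0.2959
Macro-F1 score = mean = (0.3797 + 0.6282 + 0.4219 + 0.2959) / 4 = 0.431

0.431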